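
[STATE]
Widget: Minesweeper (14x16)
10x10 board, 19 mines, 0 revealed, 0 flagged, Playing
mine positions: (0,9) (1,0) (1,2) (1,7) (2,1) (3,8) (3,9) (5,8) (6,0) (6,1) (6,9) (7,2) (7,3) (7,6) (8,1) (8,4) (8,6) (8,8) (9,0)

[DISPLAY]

■■■■■■■■■■    
■■■■■■■■■■    
■■■■■■■■■■    
■■■■■■■■■■    
■■■■■■■■■■    
■■■■■■■■■■    
■■■■■■■■■■    
■■■■■■■■■■    
■■■■■■■■■■    
■■■■■■■■■■    
              
              
              
              
              
              


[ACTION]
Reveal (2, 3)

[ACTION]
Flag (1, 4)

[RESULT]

■■■■■■■■■■    
■■■■⚑■■■■■    
■■■1■■■■■■    
■■■■■■■■■■    
■■■■■■■■■■    
■■■■■■■■■■    
■■■■■■■■■■    
■■■■■■■■■■    
■■■■■■■■■■    
■■■■■■■■■■    
              
              
              
              
              
              


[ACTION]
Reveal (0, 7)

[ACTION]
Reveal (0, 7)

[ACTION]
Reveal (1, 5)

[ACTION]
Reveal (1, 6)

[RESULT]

■■■1  11■■    
■■■1  1■■■    
■■21  12■■    
111    1■■    
       2■■    
221    1■■    
■■321112■■    
■■■■■■■■■■    
■■■■■■■■■■    
■■■■■■■■■■    
              
              
              
              
              
              


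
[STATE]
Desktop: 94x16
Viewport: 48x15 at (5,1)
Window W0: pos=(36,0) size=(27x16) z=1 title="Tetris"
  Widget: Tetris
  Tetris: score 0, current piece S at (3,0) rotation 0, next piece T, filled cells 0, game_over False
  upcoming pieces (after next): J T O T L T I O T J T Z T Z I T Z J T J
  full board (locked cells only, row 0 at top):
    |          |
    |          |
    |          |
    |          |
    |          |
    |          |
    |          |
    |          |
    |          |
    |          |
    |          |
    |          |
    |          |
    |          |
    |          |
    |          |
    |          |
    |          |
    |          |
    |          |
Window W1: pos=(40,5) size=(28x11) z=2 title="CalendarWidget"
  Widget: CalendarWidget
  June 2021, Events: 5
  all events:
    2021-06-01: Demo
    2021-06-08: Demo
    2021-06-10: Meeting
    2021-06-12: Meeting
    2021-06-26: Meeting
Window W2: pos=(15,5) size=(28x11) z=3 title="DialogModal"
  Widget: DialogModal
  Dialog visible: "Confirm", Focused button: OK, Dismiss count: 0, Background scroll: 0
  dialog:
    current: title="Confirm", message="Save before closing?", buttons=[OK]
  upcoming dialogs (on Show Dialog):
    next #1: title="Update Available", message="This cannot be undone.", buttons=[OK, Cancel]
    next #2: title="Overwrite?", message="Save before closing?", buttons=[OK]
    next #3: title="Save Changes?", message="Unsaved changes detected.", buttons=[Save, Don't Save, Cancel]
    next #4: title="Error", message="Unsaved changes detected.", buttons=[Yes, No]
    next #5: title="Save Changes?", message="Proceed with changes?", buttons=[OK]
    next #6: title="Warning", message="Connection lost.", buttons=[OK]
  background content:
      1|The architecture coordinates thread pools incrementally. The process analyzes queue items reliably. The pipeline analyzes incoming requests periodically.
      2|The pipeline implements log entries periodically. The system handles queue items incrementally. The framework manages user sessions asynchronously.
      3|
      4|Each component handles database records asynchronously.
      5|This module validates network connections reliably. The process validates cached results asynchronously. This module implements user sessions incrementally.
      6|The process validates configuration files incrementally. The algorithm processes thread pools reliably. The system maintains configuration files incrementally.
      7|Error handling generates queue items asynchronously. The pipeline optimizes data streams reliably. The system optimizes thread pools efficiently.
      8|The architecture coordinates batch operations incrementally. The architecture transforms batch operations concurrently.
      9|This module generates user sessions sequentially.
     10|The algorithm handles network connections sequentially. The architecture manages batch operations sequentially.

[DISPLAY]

                               ┃ Tetris         
                               ┠────────────────
                               ┃          │Next:
                               ┃          │ ▒   
          ┏━━━━━━━━━━━━━━━━━━━━━━━━━━┓━━━━━━━━━━
          ┃ DialogModal              ┃alendarWid
          ┠──────────────────────────┨──────────
          ┃The architecture coordinat┃      June
          ┃Th┌────────────────────┐lo┃ Tu We Th 
          ┃  │      Confirm       │  ┃  1*  2  3
          ┃Ea│Save before closing?│at┃  8*  9 10
          ┃Th│        [OK]        │tw┃ 15 16 17 
          ┃Th└────────────────────┘nf┃ 22 23 24 
          ┃Error handling generates q┃ 29 30    
          ┗━━━━━━━━━━━━━━━━━━━━━━━━━━┛━━━━━━━━━━


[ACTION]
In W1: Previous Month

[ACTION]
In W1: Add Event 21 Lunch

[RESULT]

                               ┃ Tetris         
                               ┠────────────────
                               ┃          │Next:
                               ┃          │ ▒   
          ┏━━━━━━━━━━━━━━━━━━━━━━━━━━┓━━━━━━━━━━
          ┃ DialogModal              ┃alendarWid
          ┠──────────────────────────┨──────────
          ┃The architecture coordinat┃       May
          ┃Th┌────────────────────┐lo┃ Tu We Th 
          ┃  │      Confirm       │  ┃          
          ┃Ea│Save before closing?│at┃  4  5  6 
          ┃Th│        [OK]        │tw┃ 11 12 13 
          ┃Th└────────────────────┘nf┃ 18 19 20 
          ┃Error handling generates q┃ 25 26 27 
          ┗━━━━━━━━━━━━━━━━━━━━━━━━━━┛━━━━━━━━━━


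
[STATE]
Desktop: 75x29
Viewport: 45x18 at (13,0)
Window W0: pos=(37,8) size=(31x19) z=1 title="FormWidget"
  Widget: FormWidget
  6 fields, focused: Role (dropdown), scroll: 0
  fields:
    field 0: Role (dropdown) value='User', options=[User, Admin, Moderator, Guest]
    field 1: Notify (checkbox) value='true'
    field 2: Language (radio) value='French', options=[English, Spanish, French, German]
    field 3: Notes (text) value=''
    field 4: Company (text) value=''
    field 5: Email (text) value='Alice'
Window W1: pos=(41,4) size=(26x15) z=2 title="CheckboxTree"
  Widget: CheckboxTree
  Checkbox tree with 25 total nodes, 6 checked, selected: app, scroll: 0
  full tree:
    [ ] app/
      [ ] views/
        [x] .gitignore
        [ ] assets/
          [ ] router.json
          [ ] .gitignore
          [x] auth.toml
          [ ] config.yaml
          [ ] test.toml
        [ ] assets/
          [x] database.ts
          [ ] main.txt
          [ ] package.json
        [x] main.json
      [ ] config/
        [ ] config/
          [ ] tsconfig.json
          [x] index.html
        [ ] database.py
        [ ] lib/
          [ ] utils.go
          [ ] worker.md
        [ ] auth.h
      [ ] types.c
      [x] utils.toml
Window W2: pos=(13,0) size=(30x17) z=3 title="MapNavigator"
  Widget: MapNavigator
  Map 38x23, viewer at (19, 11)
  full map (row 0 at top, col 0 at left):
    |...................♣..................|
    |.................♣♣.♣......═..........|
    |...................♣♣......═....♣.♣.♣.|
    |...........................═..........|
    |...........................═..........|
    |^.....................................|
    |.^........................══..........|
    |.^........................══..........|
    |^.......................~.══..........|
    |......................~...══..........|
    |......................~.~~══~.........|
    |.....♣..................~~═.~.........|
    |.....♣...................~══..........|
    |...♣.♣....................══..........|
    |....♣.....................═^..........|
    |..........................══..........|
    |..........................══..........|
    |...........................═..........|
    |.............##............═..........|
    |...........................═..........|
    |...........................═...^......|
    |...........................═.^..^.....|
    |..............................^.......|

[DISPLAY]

┏━━━━━━━━━━━━━━━━━━━━━━━━━━━━┓               
┃ MapNavigator               ┃               
┠────────────────────────────┨               
┃............................┃               
┃.....................══.....┃━━━━━━━━━━━━━━━
┃.....................══.....┃CheckboxTree   
┃...................~.══.....┃───────────────
┃.................~...══.....┃[-] app/       
┃.................~.~~══~....┃  [-] views/   
┃♣.............@....~~═.~....┃    [x] .gitign
┃♣...................~══.....┃    [-] assets/
┃♣....................══.....┃      [ ] route
┃.....................═^.....┃      [ ] .giti
┃.....................══.....┃      [x] auth.
┃.....................══.....┃      [ ] confi
┃......................═.....┃      [ ] test.
┗━━━━━━━━━━━━━━━━━━━━━━━━━━━━┛    [-] assets/
                        ┃   ┃       [x] datab


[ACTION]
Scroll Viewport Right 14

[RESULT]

━━━━━━━━━━━━━━━┓                             
               ┃                             
───────────────┨                             
...............┃                             
........══.....┃━━━━━━━━━━━━━━━━━━━━━━━┓     
........══.....┃CheckboxTree           ┃     
......~.══.....┃───────────────────────┨     
....~...══.....┃[-] app/               ┃     
....~.~~══~....┃  [-] views/           ┃┓    
.@....~~═.~....┃    [x] .gitignore     ┃┃    
.......~══.....┃    [-] assets/        ┃┨    
........══.....┃      [ ] router.json  ┃┃    
........═^.....┃      [ ] .gitignore   ┃┃    
........══.....┃      [x] auth.toml    ┃┃    
........══.....┃      [ ] config.yaml  ┃┃    
.........═.....┃      [ ] test.toml    ┃┃    
━━━━━━━━━━━━━━━┛    [-] assets/        ┃┃    
          ┃   ┃       [x] database.ts  ┃┃    


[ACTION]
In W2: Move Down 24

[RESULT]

━━━━━━━━━━━━━━━┓                             
               ┃                             
───────────────┨                             
........══.....┃                             
.........═.....┃━━━━━━━━━━━━━━━━━━━━━━━┓     
.........═.....┃CheckboxTree           ┃     
.........═.....┃───────────────────────┨     
.........═...^.┃[-] app/               ┃     
.........═.^..^┃  [-] views/           ┃┓    
.@..........^..┃    [x] .gitignore     ┃┃    
               ┃    [-] assets/        ┃┨    
               ┃      [ ] router.json  ┃┃    
               ┃      [ ] .gitignore   ┃┃    
               ┃      [x] auth.toml    ┃┃    
               ┃      [ ] config.yaml  ┃┃    
               ┃      [ ] test.toml    ┃┃    
━━━━━━━━━━━━━━━┛    [-] assets/        ┃┃    
          ┃   ┃       [x] database.ts  ┃┃    


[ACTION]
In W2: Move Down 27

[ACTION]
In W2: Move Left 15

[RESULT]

━━━━━━━━━━━━━━━┓                             
               ┃                             
───────────────┨                             
...............┃                             
...............┃━━━━━━━━━━━━━━━━━━━━━━━┓     
..........##...┃CheckboxTree           ┃     
...............┃───────────────────────┨     
...............┃[-] app/               ┃     
...............┃  [-] views/           ┃┓    
.@.............┃    [x] .gitignore     ┃┃    
               ┃    [-] assets/        ┃┨    
               ┃      [ ] router.json  ┃┃    
               ┃      [ ] .gitignore   ┃┃    
               ┃      [x] auth.toml    ┃┃    
               ┃      [ ] config.yaml  ┃┃    
               ┃      [ ] test.toml    ┃┃    
━━━━━━━━━━━━━━━┛    [-] assets/        ┃┃    
          ┃   ┃       [x] database.ts  ┃┃    


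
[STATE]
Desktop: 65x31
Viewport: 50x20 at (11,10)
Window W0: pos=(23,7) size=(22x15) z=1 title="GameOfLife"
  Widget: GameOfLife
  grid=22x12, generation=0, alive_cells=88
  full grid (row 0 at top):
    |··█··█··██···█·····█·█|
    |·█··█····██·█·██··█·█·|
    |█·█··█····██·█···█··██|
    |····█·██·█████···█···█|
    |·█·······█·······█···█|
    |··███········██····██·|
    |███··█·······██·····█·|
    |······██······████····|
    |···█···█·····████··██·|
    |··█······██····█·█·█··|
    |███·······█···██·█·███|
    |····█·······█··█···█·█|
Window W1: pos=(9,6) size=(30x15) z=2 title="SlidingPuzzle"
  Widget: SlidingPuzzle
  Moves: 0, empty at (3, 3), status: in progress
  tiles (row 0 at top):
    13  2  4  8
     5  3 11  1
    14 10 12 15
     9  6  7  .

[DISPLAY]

 13 │  2 │  4 │  8 │       ┃     ┃                
────┼────┼────┼────┤       ┃··█·█┃                
  5 │  3 │ 11 │  1 │       ┃·█··█┃                
────┼────┼────┼────┤       ┃·█···┃                
 14 │ 10 │ 12 │ 15 │       ┃·█···┃                
────┼────┼────┼────┤       ┃···██┃                
  9 │  6 │  7 │    │       ┃····█┃                
────┴────┴────┴────┘       ┃██···┃                
oves: 0                    ┃█··██┃                
                           ┃·█·█·┃                
━━━━━━━━━━━━━━━━━━━━━━━━━━━┛·█·██┃                
            ┗━━━━━━━━━━━━━━━━━━━━┛                
                                                  
                                                  
                                                  
                                                  
                                                  
                                                  
                                                  
                                                  


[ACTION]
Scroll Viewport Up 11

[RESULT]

                                                  
                                                  
                                                  
                                                  
                                                  
                                                  
━━━━━━━━━━━━━━━━━━━━━━━━━━━┓                      
SlidingPuzzle              ┃━━━━━┓                
───────────────────────────┨     ┃                
────┬────┬────┬────┐       ┃─────┨                
 13 │  2 │  4 │  8 │       ┃     ┃                
────┼────┼────┼────┤       ┃··█·█┃                
  5 │  3 │ 11 │  1 │       ┃·█··█┃                
────┼────┼────┼────┤       ┃·█···┃                
 14 │ 10 │ 12 │ 15 │       ┃·█···┃                
────┼────┼────┼────┤       ┃···██┃                
  9 │  6 │  7 │    │       ┃····█┃                
────┴────┴────┴────┘       ┃██···┃                
oves: 0                    ┃█··██┃                
                           ┃·█·█·┃                


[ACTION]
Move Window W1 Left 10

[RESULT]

                                                  
                                                  
                                                  
                                                  
                                                  
                                                  
━━━━━━━━━━━━━━━━━━┓                               
zzle              ┃━━━━━━━━━━━━━━┓                
──────────────────┨fLife         ┃                
┬────┬────┐       ┃──────────────┨                
│  4 │  8 │       ┃              ┃                
┼────┼────┤       ┃··██·█·██··█·█┃                
│ 11 │  1 │       ┃···██·█···█··█┃                
┼────┼────┤       ┃█·█████···█···┃                
│ 12 │ 15 │       ┃··█·······█···┃                
┼────┼────┤       ┃······██····██┃                
│  7 │    │       ┃······██·····█┃                
┴────┴────┘       ┃█······████···┃                
                  ┃█·····████··██┃                
                  ┃··██····█·█·█·┃                


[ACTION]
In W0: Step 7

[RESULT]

                                                  
                                                  
                                                  
                                                  
                                                  
                                                  
━━━━━━━━━━━━━━━━━━┓                               
zzle              ┃━━━━━━━━━━━━━━┓                
──────────────────┨fLife         ┃                
┬────┬────┐       ┃──────────────┨                
│  4 │  8 │       ┃              ┃                
┼────┼────┤       ┃··███·███····█┃                
│ 11 │  1 │       ┃█·██████·····█┃                
┼────┼────┤       ┃███···········┃                
│ 12 │ 15 │       ┃·█····██······┃                
┼────┼────┤       ┃··············┃                
│  7 │    │       ┃···██······██·┃                
┴────┴────┘       ┃·····█·····██·┃                
                  ┃·····██····█·█┃                
                  ┃·······█·····█┃                


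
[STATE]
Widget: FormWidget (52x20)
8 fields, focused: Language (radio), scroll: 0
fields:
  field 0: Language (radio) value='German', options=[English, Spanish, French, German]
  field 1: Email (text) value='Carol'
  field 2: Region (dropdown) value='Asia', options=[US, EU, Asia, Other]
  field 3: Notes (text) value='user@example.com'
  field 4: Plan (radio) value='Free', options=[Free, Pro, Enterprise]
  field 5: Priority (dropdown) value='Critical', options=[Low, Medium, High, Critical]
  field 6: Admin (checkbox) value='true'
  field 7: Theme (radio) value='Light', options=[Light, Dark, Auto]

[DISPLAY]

> Language:   ( ) English  ( ) Spanish  ( ) French  
  Email:      [Carol                               ]
  Region:     [Asia                               ▼]
  Notes:      [user@example.com                    ]
  Plan:       (●) Free  ( ) Pro  ( ) Enterprise     
  Priority:   [Critical                           ▼]
  Admin:      [x]                                   
  Theme:      (●) Light  ( ) Dark  ( ) Auto         
                                                    
                                                    
                                                    
                                                    
                                                    
                                                    
                                                    
                                                    
                                                    
                                                    
                                                    
                                                    


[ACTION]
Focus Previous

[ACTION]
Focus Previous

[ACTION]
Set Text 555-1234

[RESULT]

  Language:   ( ) English  ( ) Spanish  ( ) French  
  Email:      [Carol                               ]
  Region:     [Asia                               ▼]
  Notes:      [user@example.com                    ]
  Plan:       (●) Free  ( ) Pro  ( ) Enterprise     
  Priority:   [Critical                           ▼]
> Admin:      [x]                                   
  Theme:      (●) Light  ( ) Dark  ( ) Auto         
                                                    
                                                    
                                                    
                                                    
                                                    
                                                    
                                                    
                                                    
                                                    
                                                    
                                                    
                                                    


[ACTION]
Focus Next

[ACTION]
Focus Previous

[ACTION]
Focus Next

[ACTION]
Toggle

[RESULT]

  Language:   ( ) English  ( ) Spanish  ( ) French  
  Email:      [Carol                               ]
  Region:     [Asia                               ▼]
  Notes:      [user@example.com                    ]
  Plan:       (●) Free  ( ) Pro  ( ) Enterprise     
  Priority:   [Critical                           ▼]
  Admin:      [x]                                   
> Theme:      (●) Light  ( ) Dark  ( ) Auto         
                                                    
                                                    
                                                    
                                                    
                                                    
                                                    
                                                    
                                                    
                                                    
                                                    
                                                    
                                                    


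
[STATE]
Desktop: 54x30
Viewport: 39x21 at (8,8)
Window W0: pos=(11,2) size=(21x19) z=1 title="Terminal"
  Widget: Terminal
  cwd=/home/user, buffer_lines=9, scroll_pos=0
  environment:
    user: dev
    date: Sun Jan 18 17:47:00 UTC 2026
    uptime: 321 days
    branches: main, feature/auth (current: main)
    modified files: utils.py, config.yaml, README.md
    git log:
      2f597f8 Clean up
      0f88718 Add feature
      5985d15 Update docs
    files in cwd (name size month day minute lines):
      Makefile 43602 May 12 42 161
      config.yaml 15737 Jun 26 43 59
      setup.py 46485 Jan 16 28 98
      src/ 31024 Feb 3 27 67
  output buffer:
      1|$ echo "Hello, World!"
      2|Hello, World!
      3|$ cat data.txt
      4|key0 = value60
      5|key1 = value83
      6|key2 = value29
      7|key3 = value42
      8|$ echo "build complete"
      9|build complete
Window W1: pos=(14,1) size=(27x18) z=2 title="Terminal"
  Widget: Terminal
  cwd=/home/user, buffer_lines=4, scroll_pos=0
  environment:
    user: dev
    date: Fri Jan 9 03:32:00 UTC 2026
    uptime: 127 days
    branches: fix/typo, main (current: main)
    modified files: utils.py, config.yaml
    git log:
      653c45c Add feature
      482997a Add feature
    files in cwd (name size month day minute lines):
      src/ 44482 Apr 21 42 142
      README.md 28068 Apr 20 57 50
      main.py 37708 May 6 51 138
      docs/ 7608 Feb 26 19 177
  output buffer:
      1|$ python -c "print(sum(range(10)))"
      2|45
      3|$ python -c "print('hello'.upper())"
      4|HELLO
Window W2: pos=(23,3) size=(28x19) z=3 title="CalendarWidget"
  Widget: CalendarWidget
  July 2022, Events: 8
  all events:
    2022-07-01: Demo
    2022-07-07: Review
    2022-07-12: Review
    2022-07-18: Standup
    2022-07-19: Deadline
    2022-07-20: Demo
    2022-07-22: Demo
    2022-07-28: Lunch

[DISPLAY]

   ┃ke┃$ █     ┃             1*  2  3  
   ┃ke┃        ┃ 4  5  6  7*  8  9 10  
   ┃ke┃        ┃11 12* 13 14 15 16 17  
   ┃ke┃        ┃18* 19* 20* 21 22* 23 2
   ┃$ ┃        ┃25 26 27 28* 29 30 31  
   ┃bu┃        ┃                       
   ┃$ ┃        ┃                       
   ┃  ┃        ┃                       
   ┃  ┃        ┃                       
   ┃  ┃        ┃                       
   ┃  ┗━━━━━━━━┃                       
   ┃           ┃                       
   ┗━━━━━━━━━━━┃                       
               ┗━━━━━━━━━━━━━━━━━━━━━━━
                                       
                                       
                                       
                                       
                                       
                                       
                                       


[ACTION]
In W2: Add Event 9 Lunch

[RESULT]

   ┃ke┃$ █     ┃             1*  2  3  
   ┃ke┃        ┃ 4  5  6  7*  8  9* 10 
   ┃ke┃        ┃11 12* 13 14 15 16 17  
   ┃ke┃        ┃18* 19* 20* 21 22* 23 2
   ┃$ ┃        ┃25 26 27 28* 29 30 31  
   ┃bu┃        ┃                       
   ┃$ ┃        ┃                       
   ┃  ┃        ┃                       
   ┃  ┃        ┃                       
   ┃  ┃        ┃                       
   ┃  ┗━━━━━━━━┃                       
   ┃           ┃                       
   ┗━━━━━━━━━━━┃                       
               ┗━━━━━━━━━━━━━━━━━━━━━━━
                                       
                                       
                                       
                                       
                                       
                                       
                                       


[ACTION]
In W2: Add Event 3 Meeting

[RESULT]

   ┃ke┃$ █     ┃             1*  2  3* 
   ┃ke┃        ┃ 4  5  6  7*  8  9* 10 
   ┃ke┃        ┃11 12* 13 14 15 16 17  
   ┃ke┃        ┃18* 19* 20* 21 22* 23 2
   ┃$ ┃        ┃25 26 27 28* 29 30 31  
   ┃bu┃        ┃                       
   ┃$ ┃        ┃                       
   ┃  ┃        ┃                       
   ┃  ┃        ┃                       
   ┃  ┃        ┃                       
   ┃  ┗━━━━━━━━┃                       
   ┃           ┃                       
   ┗━━━━━━━━━━━┃                       
               ┗━━━━━━━━━━━━━━━━━━━━━━━
                                       
                                       
                                       
                                       
                                       
                                       
                                       


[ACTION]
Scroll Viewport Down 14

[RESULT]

   ┃ke┃        ┃ 4  5  6  7*  8  9* 10 
   ┃ke┃        ┃11 12* 13 14 15 16 17  
   ┃ke┃        ┃18* 19* 20* 21 22* 23 2
   ┃$ ┃        ┃25 26 27 28* 29 30 31  
   ┃bu┃        ┃                       
   ┃$ ┃        ┃                       
   ┃  ┃        ┃                       
   ┃  ┃        ┃                       
   ┃  ┃        ┃                       
   ┃  ┗━━━━━━━━┃                       
   ┃           ┃                       
   ┗━━━━━━━━━━━┃                       
               ┗━━━━━━━━━━━━━━━━━━━━━━━
                                       
                                       
                                       
                                       
                                       
                                       
                                       
                                       


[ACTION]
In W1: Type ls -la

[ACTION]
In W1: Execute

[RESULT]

   ┃ke┃drwxr-xr┃ 4  5  6  7*  8  9* 10 
   ┃ke┃-rw-r--r┃11 12* 13 14 15 16 17  
   ┃ke┃-rw-r--r┃18* 19* 20* 21 22* 23 2
   ┃$ ┃drwxr-xr┃25 26 27 28* 29 30 31  
   ┃bu┃$ █     ┃                       
   ┃$ ┃        ┃                       
   ┃  ┃        ┃                       
   ┃  ┃        ┃                       
   ┃  ┃        ┃                       
   ┃  ┗━━━━━━━━┃                       
   ┃           ┃                       
   ┗━━━━━━━━━━━┃                       
               ┗━━━━━━━━━━━━━━━━━━━━━━━
                                       
                                       
                                       
                                       
                                       
                                       
                                       
                                       


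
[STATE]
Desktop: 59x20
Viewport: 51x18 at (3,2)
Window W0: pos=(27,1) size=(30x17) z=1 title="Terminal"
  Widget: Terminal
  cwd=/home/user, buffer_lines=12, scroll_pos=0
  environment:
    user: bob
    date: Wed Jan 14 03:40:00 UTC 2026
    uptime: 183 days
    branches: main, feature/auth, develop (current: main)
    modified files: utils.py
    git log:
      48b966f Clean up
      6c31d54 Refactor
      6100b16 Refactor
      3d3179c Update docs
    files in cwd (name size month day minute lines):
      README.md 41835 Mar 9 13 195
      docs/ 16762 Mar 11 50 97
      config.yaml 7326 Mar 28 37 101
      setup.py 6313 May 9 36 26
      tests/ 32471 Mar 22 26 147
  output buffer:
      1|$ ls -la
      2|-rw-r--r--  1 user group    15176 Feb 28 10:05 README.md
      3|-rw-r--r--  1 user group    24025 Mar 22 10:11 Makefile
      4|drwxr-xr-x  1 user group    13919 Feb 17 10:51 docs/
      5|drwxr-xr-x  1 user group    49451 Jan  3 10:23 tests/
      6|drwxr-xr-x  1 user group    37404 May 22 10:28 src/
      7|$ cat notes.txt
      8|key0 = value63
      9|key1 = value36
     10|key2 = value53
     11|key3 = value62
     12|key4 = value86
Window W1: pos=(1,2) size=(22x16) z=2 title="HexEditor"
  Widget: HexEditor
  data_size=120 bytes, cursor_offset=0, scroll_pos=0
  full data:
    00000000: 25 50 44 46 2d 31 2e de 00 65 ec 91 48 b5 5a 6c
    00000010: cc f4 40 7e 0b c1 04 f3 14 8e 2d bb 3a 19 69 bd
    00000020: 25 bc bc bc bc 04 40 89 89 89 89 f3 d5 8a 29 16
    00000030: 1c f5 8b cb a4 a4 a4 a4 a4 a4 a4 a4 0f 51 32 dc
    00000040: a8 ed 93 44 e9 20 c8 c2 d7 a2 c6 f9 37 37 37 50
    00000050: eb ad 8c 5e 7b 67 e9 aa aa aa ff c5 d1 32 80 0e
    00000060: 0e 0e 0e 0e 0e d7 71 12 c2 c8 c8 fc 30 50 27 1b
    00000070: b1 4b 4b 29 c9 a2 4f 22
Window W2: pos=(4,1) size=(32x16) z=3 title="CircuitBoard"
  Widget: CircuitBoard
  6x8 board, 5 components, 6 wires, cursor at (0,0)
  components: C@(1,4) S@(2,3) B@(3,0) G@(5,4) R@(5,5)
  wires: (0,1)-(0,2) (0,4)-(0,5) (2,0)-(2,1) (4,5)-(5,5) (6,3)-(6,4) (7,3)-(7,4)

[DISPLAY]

━┃ CircuitBoard                 ┃l                 
H┠──────────────────────────────┨──────────────────
─┃   0 1 2 3 4 5                ┃                  
0┃0  [.]  · ─ ·       · ─ ·     ┃--  1 user group  
0┃                              ┃--  1 user group  
0┃1                   C         ┃-x  1 user group  
0┃                              ┃-x  1 user group  
0┃2   · ─ ·       S             ┃-x  1 user group  
0┃                              ┃tes.txt           
0┃3   B                         ┃alue63            
0┃                              ┃alue36            
 ┃4                       ·     ┃alue53            
 ┃                        │     ┃alue62            
 ┃5                   G   R     ┃alue86            
 ┗━━━━━━━━━━━━━━━━━━━━━━━━━━━━━━┛                  
━━━━━━━━━━━━━━━━━━━┛    ┗━━━━━━━━━━━━━━━━━━━━━━━━━━
                                                   
                                                   


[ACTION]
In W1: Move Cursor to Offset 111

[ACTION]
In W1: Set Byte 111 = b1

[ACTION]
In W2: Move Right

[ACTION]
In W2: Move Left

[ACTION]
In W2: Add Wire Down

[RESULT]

━┃ CircuitBoard                 ┃l                 
H┠──────────────────────────────┨──────────────────
─┃   0 1 2 3 4 5                ┃                  
0┃0  [.]  · ─ ·       · ─ ·     ┃--  1 user group  
0┃    │                         ┃--  1 user group  
0┃1   ·               C         ┃-x  1 user group  
0┃                              ┃-x  1 user group  
0┃2   · ─ ·       S             ┃-x  1 user group  
0┃                              ┃tes.txt           
0┃3   B                         ┃alue63            
0┃                              ┃alue36            
 ┃4                       ·     ┃alue53            
 ┃                        │     ┃alue62            
 ┃5                   G   R     ┃alue86            
 ┗━━━━━━━━━━━━━━━━━━━━━━━━━━━━━━┛                  
━━━━━━━━━━━━━━━━━━━┛    ┗━━━━━━━━━━━━━━━━━━━━━━━━━━
                                                   
                                                   


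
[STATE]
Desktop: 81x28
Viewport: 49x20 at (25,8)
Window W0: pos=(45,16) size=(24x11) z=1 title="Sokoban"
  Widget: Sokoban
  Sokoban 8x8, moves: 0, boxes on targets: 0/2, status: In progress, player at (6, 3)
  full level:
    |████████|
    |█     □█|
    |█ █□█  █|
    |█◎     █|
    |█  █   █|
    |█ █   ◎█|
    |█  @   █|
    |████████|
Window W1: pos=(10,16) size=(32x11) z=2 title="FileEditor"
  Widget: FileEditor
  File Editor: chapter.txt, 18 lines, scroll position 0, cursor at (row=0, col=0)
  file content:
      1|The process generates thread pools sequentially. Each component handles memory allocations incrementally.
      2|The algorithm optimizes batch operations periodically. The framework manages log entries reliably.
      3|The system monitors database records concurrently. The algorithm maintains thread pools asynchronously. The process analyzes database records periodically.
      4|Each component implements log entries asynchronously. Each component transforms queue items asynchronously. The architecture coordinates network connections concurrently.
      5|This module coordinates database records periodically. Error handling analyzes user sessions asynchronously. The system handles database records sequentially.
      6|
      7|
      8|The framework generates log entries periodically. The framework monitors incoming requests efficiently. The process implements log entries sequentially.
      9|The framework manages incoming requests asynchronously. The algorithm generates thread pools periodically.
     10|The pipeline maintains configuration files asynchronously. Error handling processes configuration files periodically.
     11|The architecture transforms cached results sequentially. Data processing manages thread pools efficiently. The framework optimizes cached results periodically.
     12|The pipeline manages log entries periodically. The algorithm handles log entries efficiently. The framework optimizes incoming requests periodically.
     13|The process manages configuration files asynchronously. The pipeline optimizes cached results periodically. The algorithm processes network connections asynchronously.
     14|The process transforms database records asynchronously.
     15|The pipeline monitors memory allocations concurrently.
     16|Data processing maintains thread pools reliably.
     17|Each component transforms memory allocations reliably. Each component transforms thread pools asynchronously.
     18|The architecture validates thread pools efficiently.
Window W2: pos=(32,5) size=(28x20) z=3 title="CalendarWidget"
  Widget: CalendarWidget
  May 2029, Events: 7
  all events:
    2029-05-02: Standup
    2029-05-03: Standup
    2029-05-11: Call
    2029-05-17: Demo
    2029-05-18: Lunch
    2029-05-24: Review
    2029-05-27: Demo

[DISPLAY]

       ┃         May 2029         ┃              
       ┃Mo Tu We Th Fr Sa Su      ┃              
       ┃    1  2*  3*  4  5  6    ┃              
       ┃ 7  8  9 10 11* 12 13     ┃              
       ┃14 15 16 17* 18* 19 20    ┃              
       ┃21 22 23 24* 25 26 27*    ┃              
       ┃28 29 30 31               ┃              
       ┃                          ┃              
━━━━━━━┃                          ┃━━━━━━━━┓     
       ┃                          ┃        ┃     
───────┃                          ┃────────┨     
nerates┃                          ┃        ┃     
optimiz┃                          ┃        ┃     
itors d┃                          ┃        ┃     
 implem┃                          ┃        ┃     
ordinat┃                          ┃        ┃     
       ┗━━━━━━━━━━━━━━━━━━━━━━━━━━┛        ┃     
               ▼┃   ┃█  @   █              ┃     
━━━━━━━━━━━━━━━━┛   ┗━━━━━━━━━━━━━━━━━━━━━━┛     
                                                 


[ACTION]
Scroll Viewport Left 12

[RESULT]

                   ┃         May 2029         ┃  
                   ┃Mo Tu We Th Fr Sa Su      ┃  
                   ┃    1  2*  3*  4  5  6    ┃  
                   ┃ 7  8  9 10 11* 12 13     ┃  
                   ┃14 15 16 17* 18* 19 20    ┃  
                   ┃21 22 23 24* 25 26 27*    ┃  
                   ┃28 29 30 31               ┃  
                   ┃                          ┃  
━━━━━━━━━━━━━━━━━━━┃                          ┃━━
ileEditor          ┃                          ┃  
───────────────────┃                          ┃──
e process generates┃                          ┃  
e algorithm optimiz┃                          ┃  
e system monitors d┃                          ┃  
ch component implem┃                          ┃  
is module coordinat┃                          ┃  
                   ┗━━━━━━━━━━━━━━━━━━━━━━━━━━┛  
                           ▼┃   ┃█  @   █        
━━━━━━━━━━━━━━━━━━━━━━━━━━━━┛   ┗━━━━━━━━━━━━━━━━
                                                 


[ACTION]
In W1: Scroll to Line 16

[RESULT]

                   ┃         May 2029         ┃  
                   ┃Mo Tu We Th Fr Sa Su      ┃  
                   ┃    1  2*  3*  4  5  6    ┃  
                   ┃ 7  8  9 10 11* 12 13     ┃  
                   ┃14 15 16 17* 18* 19 20    ┃  
                   ┃21 22 23 24* 25 26 27*    ┃  
                   ┃28 29 30 31               ┃  
                   ┃                          ┃  
━━━━━━━━━━━━━━━━━━━┃                          ┃━━
ileEditor          ┃                          ┃  
───────────────────┃                          ┃──
e pipeline manages ┃                          ┃  
e process manages c┃                          ┃  
e process transform┃                          ┃  
e pipeline monitors┃                          ┃  
ta processing maint┃                          ┃  
ch component transf┗━━━━━━━━━━━━━━━━━━━━━━━━━━┛  
e architecture validates th▼┃   ┃█  @   █        
━━━━━━━━━━━━━━━━━━━━━━━━━━━━┛   ┗━━━━━━━━━━━━━━━━
                                                 


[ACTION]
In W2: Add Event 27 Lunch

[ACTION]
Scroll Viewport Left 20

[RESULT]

                                ┃         May 202
                                ┃Mo Tu We Th Fr S
                                ┃    1  2*  3*  4
                                ┃ 7  8  9 10 11* 
                                ┃14 15 16 17* 18*
                                ┃21 22 23 24* 25 
                                ┃28 29 30 31     
                                ┃                
          ┏━━━━━━━━━━━━━━━━━━━━━┃                
          ┃ FileEditor          ┃                
          ┠─────────────────────┃                
          ┃The pipeline manages ┃                
          ┃The process manages c┃                
          ┃The process transform┃                
          ┃The pipeline monitors┃                
          ┃Data processing maint┃                
          ┃Each component transf┗━━━━━━━━━━━━━━━━
          ┃The architecture validates th▼┃   ┃█  
          ┗━━━━━━━━━━━━━━━━━━━━━━━━━━━━━━┛   ┗━━━
                                                 
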